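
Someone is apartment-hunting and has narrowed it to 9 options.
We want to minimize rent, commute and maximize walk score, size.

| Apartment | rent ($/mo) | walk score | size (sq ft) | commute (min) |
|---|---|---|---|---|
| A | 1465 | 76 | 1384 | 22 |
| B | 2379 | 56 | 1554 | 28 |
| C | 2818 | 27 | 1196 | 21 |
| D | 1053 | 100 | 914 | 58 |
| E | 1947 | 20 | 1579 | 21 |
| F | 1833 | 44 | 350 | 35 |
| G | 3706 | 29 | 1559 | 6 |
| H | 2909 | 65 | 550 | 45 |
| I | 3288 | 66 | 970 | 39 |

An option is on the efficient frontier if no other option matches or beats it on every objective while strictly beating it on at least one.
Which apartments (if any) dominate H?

A

A: rent 1465≤2909, walk score 76≥65, size 1384≥550, commute 22≤45 — dominates H.
Others (B, C, D, E, F, G, I) are each worse than H on at least one objective.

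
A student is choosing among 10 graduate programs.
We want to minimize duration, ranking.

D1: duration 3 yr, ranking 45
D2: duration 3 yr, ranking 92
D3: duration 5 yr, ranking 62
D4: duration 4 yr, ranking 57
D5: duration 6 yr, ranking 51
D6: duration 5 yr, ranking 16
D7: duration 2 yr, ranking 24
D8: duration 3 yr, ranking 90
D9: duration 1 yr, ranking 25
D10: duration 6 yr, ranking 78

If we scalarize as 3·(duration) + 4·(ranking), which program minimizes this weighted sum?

D1: 3·3 + 4·45 = 189
D2: 3·3 + 4·92 = 377
D3: 3·5 + 4·62 = 263
D4: 3·4 + 4·57 = 240
D5: 3·6 + 4·51 = 222
D6: 3·5 + 4·16 = 79
D7: 3·2 + 4·24 = 102
D8: 3·3 + 4·90 = 369
D9: 3·1 + 4·25 = 103
D10: 3·6 + 4·78 = 330
Lowest: D6 at 79.

D6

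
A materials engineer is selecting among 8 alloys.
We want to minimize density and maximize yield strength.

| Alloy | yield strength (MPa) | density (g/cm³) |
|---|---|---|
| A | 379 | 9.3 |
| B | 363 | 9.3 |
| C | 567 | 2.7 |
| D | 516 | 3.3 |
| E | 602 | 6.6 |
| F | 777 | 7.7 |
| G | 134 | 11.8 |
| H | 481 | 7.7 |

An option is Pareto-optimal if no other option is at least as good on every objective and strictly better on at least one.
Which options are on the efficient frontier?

C, E, F

A: dominated by C (yield strength 567≥379, density 2.7≤9.3).
B: dominated by A (yield strength 379≥363, density 9.3≤9.3).
C: not dominated (best density).
D: dominated by C (yield strength 567≥516, density 2.7≤3.3).
E: not dominated.
F: not dominated (best yield strength).
G: dominated by A (yield strength 379≥134, density 9.3≤11.8).
H: dominated by C (yield strength 567≥481, density 2.7≤7.7).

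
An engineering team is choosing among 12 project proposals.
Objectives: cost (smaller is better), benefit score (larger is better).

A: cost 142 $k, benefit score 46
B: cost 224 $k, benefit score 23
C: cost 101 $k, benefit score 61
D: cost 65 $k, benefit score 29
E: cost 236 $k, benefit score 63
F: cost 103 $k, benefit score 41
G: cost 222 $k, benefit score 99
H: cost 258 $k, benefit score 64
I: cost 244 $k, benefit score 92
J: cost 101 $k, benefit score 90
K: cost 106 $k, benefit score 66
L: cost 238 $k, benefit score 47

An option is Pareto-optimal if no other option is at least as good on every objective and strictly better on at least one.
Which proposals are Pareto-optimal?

A: dominated by C (cost 101≤142, benefit score 61≥46).
B: dominated by A (cost 142≤224, benefit score 46≥23).
C: dominated by J (cost 101≤101, benefit score 90≥61).
D: not dominated (best cost).
E: dominated by G (cost 222≤236, benefit score 99≥63).
F: dominated by C (cost 101≤103, benefit score 61≥41).
G: not dominated (best benefit score).
H: dominated by G (cost 222≤258, benefit score 99≥64).
I: dominated by G (cost 222≤244, benefit score 99≥92).
J: not dominated.
K: dominated by J (cost 101≤106, benefit score 90≥66).
L: dominated by C (cost 101≤238, benefit score 61≥47).

D, G, J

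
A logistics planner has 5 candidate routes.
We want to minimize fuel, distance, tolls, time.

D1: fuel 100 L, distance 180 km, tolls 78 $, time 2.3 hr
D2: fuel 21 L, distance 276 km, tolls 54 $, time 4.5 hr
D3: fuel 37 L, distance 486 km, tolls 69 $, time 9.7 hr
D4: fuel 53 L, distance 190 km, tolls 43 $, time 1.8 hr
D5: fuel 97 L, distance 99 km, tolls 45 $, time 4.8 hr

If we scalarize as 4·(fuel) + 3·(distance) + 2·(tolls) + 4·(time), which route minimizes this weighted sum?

D1: 4·100 + 3·180 + 2·78 + 4·2.3 = 1105.2
D2: 4·21 + 3·276 + 2·54 + 4·4.5 = 1038.0
D3: 4·37 + 3·486 + 2·69 + 4·9.7 = 1782.8
D4: 4·53 + 3·190 + 2·43 + 4·1.8 = 875.2
D5: 4·97 + 3·99 + 2·45 + 4·4.8 = 794.2
Lowest: D5 at 794.2.

D5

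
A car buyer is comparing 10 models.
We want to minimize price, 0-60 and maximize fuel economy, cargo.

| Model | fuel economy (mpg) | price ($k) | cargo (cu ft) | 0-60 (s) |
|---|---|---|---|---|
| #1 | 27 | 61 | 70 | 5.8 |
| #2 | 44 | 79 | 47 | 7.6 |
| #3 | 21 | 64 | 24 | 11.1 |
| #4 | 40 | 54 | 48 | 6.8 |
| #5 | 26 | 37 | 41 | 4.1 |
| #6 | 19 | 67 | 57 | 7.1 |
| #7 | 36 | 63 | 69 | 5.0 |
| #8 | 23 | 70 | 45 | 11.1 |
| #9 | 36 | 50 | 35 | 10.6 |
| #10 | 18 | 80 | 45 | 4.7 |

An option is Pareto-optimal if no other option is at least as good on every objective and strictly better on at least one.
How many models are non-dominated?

#1: not dominated (best cargo).
#2: not dominated (best fuel economy).
#3: dominated by #1 (fuel economy 27≥21, price 61≤64, cargo 70≥24, 0-60 5.8≤11.1).
#4: not dominated.
#5: not dominated (best price).
#6: dominated by #1 (fuel economy 27≥19, price 61≤67, cargo 70≥57, 0-60 5.8≤7.1).
#7: not dominated.
#8: dominated by #1 (fuel economy 27≥23, price 61≤70, cargo 70≥45, 0-60 5.8≤11.1).
#9: not dominated.
#10: not dominated.
Pareto-optimal: #1, #2, #4, #5, #7, #9, #10 → 7.

7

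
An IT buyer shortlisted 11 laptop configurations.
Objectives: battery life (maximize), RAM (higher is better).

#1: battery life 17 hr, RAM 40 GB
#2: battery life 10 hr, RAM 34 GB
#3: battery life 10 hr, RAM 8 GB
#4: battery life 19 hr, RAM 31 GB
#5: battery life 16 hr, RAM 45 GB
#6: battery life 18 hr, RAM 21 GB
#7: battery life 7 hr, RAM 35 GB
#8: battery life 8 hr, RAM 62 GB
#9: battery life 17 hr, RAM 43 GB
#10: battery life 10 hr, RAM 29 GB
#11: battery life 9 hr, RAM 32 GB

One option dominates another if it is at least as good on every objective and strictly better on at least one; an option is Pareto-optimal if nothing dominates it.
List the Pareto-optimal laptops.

#4, #5, #8, #9

#1: dominated by #9 (battery life 17≥17, RAM 43≥40).
#2: dominated by #1 (battery life 17≥10, RAM 40≥34).
#3: dominated by #1 (battery life 17≥10, RAM 40≥8).
#4: not dominated (best battery life).
#5: not dominated.
#6: dominated by #4 (battery life 19≥18, RAM 31≥21).
#7: dominated by #1 (battery life 17≥7, RAM 40≥35).
#8: not dominated (best RAM).
#9: not dominated.
#10: dominated by #1 (battery life 17≥10, RAM 40≥29).
#11: dominated by #1 (battery life 17≥9, RAM 40≥32).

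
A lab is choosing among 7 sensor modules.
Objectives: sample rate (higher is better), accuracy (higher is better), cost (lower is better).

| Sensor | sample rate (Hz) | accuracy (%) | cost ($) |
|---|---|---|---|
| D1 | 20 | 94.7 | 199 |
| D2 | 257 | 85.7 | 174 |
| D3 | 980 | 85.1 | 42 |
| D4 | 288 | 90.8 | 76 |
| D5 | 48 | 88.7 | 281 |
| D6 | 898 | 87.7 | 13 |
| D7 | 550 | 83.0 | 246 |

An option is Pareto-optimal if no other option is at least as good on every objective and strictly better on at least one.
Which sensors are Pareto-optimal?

D1, D3, D4, D6

D1: not dominated (best accuracy).
D2: dominated by D4 (sample rate 288≥257, accuracy 90.8≥85.7, cost 76≤174).
D3: not dominated (best sample rate).
D4: not dominated.
D5: dominated by D4 (sample rate 288≥48, accuracy 90.8≥88.7, cost 76≤281).
D6: not dominated (best cost).
D7: dominated by D3 (sample rate 980≥550, accuracy 85.1≥83.0, cost 42≤246).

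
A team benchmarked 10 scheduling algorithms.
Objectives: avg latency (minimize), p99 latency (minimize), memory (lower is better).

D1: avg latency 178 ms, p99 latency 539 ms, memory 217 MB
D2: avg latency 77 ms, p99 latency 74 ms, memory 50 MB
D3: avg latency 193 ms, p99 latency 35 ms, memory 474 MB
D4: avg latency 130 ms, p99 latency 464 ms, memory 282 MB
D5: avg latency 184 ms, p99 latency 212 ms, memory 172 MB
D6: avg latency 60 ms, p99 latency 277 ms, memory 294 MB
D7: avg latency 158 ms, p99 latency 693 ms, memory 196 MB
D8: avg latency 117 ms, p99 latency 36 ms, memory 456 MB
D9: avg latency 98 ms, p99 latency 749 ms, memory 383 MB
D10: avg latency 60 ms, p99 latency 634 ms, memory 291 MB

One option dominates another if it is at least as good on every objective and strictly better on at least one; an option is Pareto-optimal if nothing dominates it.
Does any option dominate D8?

D1: worse on avg latency (178 vs 117).
D2: worse on p99 latency (74 vs 36).
D3: worse on avg latency (193 vs 117).
D4: worse on avg latency (130 vs 117).
D5: worse on avg latency (184 vs 117).
D6: worse on p99 latency (277 vs 36).
D7: worse on avg latency (158 vs 117).
D9: worse on p99 latency (749 vs 36).
D10: worse on p99 latency (634 vs 36).
No option is at least as good as D8 on every objective and strictly better on one.

No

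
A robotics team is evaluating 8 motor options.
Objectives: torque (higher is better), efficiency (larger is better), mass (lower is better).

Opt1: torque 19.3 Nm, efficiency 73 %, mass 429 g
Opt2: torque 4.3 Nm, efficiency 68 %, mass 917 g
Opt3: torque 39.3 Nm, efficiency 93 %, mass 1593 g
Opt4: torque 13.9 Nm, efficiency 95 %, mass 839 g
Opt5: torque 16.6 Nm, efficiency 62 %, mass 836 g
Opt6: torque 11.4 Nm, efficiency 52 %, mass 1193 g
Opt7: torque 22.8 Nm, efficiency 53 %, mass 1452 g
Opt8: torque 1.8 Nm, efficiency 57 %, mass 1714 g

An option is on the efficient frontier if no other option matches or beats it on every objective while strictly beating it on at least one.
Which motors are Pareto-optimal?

Opt1: not dominated (best mass).
Opt2: dominated by Opt1 (torque 19.3≥4.3, efficiency 73≥68, mass 429≤917).
Opt3: not dominated (best torque).
Opt4: not dominated (best efficiency).
Opt5: dominated by Opt1 (torque 19.3≥16.6, efficiency 73≥62, mass 429≤836).
Opt6: dominated by Opt1 (torque 19.3≥11.4, efficiency 73≥52, mass 429≤1193).
Opt7: not dominated.
Opt8: dominated by Opt1 (torque 19.3≥1.8, efficiency 73≥57, mass 429≤1714).

Opt1, Opt3, Opt4, Opt7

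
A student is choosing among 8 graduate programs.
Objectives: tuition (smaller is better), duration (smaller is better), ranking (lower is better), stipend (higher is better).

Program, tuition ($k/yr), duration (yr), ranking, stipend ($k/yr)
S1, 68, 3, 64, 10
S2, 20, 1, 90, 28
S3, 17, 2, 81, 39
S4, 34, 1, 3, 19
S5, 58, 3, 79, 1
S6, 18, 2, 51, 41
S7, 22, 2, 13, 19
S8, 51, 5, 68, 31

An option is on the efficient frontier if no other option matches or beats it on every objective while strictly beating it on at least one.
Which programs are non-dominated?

S2, S3, S4, S6, S7

S1: dominated by S4 (tuition 34≤68, duration 1≤3, ranking 3≤64, stipend 19≥10).
S2: not dominated.
S3: not dominated (best tuition).
S4: not dominated (best ranking).
S5: dominated by S4 (tuition 34≤58, duration 1≤3, ranking 3≤79, stipend 19≥1).
S6: not dominated (best stipend).
S7: not dominated.
S8: dominated by S6 (tuition 18≤51, duration 2≤5, ranking 51≤68, stipend 41≥31).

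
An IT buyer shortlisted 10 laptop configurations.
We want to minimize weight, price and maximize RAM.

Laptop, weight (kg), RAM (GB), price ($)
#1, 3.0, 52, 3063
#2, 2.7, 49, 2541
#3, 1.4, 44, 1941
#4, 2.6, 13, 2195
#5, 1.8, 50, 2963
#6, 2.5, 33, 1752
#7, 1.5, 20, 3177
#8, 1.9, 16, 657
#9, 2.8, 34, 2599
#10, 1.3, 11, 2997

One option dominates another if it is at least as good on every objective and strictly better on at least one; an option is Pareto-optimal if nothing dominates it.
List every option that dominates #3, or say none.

none

#1: worse on weight (3.0 vs 1.4).
#2: worse on weight (2.7 vs 1.4).
#4: worse on weight (2.6 vs 1.4).
#5: worse on weight (1.8 vs 1.4).
#6: worse on weight (2.5 vs 1.4).
#7: worse on weight (1.5 vs 1.4).
#8: worse on weight (1.9 vs 1.4).
#9: worse on weight (2.8 vs 1.4).
#10: worse on RAM (11 vs 44).
No option dominates #3.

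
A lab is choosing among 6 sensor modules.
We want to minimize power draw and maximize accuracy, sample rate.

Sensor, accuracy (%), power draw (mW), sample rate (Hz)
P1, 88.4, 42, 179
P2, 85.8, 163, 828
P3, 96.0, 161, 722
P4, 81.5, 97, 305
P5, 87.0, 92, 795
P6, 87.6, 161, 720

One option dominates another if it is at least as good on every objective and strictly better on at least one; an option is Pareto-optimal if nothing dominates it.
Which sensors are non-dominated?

P1, P2, P3, P5

P1: not dominated (best power draw).
P2: not dominated (best sample rate).
P3: not dominated (best accuracy).
P4: dominated by P5 (accuracy 87.0≥81.5, power draw 92≤97, sample rate 795≥305).
P5: not dominated.
P6: dominated by P3 (accuracy 96.0≥87.6, power draw 161≤161, sample rate 722≥720).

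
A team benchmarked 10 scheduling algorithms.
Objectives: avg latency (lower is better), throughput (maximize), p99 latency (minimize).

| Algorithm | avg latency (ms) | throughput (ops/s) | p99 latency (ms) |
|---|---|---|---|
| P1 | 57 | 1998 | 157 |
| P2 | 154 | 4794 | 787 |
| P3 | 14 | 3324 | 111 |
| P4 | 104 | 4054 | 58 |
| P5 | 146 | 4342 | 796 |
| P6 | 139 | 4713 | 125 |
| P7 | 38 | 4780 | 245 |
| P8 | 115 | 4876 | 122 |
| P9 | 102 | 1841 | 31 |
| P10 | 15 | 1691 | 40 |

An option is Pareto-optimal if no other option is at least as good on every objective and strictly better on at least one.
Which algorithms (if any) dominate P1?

P3: avg latency 14≤57, throughput 3324≥1998, p99 latency 111≤157 — dominates P1.
Others (P2, P4, P5, P6, P7, P8, P9, P10) are each worse than P1 on at least one objective.

P3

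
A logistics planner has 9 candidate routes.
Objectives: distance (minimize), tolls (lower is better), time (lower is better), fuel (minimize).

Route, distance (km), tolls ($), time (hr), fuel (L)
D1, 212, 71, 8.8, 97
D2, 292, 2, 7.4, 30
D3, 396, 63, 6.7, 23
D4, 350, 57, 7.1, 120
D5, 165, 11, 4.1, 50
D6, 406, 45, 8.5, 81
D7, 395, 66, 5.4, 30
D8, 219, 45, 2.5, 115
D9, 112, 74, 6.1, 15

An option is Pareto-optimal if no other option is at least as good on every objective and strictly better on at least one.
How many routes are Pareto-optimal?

6

D1: dominated by D5 (distance 165≤212, tolls 11≤71, time 4.1≤8.8, fuel 50≤97).
D2: not dominated (best tolls).
D3: not dominated.
D4: dominated by D5 (distance 165≤350, tolls 11≤57, time 4.1≤7.1, fuel 50≤120).
D5: not dominated.
D6: dominated by D2 (distance 292≤406, tolls 2≤45, time 7.4≤8.5, fuel 30≤81).
D7: not dominated.
D8: not dominated (best time).
D9: not dominated (best distance).
Pareto-optimal: D2, D3, D5, D7, D8, D9 → 6.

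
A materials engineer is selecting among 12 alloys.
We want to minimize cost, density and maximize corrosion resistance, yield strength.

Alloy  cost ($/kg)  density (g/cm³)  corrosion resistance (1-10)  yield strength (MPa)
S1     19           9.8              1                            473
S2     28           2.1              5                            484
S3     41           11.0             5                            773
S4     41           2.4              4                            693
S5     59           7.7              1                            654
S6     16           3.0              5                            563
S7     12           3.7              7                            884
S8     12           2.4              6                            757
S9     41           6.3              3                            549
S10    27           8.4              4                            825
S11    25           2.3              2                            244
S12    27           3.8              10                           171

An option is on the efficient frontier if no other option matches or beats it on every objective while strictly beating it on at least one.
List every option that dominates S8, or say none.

S1: worse on cost (19 vs 12).
S2: worse on cost (28 vs 12).
S3: worse on cost (41 vs 12).
S4: worse on cost (41 vs 12).
S5: worse on cost (59 vs 12).
S6: worse on cost (16 vs 12).
S7: worse on density (3.7 vs 2.4).
S9: worse on cost (41 vs 12).
S10: worse on cost (27 vs 12).
S11: worse on cost (25 vs 12).
S12: worse on cost (27 vs 12).
No option dominates S8.

none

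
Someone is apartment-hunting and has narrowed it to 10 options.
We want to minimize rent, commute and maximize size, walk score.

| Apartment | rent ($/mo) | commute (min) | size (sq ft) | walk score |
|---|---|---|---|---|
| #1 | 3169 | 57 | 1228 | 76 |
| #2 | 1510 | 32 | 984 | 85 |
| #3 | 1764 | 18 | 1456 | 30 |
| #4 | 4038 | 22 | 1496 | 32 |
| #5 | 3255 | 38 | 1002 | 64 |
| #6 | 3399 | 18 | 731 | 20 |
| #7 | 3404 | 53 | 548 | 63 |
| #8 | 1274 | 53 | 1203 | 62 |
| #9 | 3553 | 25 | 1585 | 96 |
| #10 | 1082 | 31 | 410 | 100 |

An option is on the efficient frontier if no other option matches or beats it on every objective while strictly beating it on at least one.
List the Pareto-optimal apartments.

#1, #2, #3, #4, #5, #8, #9, #10

#1: not dominated.
#2: not dominated.
#3: not dominated.
#4: not dominated.
#5: not dominated.
#6: dominated by #3 (rent 1764≤3399, commute 18≤18, size 1456≥731, walk score 30≥20).
#7: dominated by #2 (rent 1510≤3404, commute 32≤53, size 984≥548, walk score 85≥63).
#8: not dominated.
#9: not dominated (best size).
#10: not dominated (best rent).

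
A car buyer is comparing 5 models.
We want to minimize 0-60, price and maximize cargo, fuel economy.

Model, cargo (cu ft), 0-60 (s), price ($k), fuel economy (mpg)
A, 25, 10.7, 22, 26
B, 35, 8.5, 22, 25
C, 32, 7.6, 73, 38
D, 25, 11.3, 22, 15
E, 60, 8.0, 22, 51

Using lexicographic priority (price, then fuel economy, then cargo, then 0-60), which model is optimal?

First minimize price: best is 22, kept {A, B, D, E}.
Then maximize fuel economy: best is 51, kept {E}.

E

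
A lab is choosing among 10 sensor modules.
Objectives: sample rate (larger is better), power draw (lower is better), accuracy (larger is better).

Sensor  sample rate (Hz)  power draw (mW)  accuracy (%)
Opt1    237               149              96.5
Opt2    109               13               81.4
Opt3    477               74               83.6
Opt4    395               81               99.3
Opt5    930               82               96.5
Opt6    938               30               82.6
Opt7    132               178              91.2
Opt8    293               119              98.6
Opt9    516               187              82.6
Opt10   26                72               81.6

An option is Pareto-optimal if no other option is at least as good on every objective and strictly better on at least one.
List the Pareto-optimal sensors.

Opt1: dominated by Opt4 (sample rate 395≥237, power draw 81≤149, accuracy 99.3≥96.5).
Opt2: not dominated (best power draw).
Opt3: not dominated.
Opt4: not dominated (best accuracy).
Opt5: not dominated.
Opt6: not dominated (best sample rate).
Opt7: dominated by Opt1 (sample rate 237≥132, power draw 149≤178, accuracy 96.5≥91.2).
Opt8: dominated by Opt4 (sample rate 395≥293, power draw 81≤119, accuracy 99.3≥98.6).
Opt9: dominated by Opt5 (sample rate 930≥516, power draw 82≤187, accuracy 96.5≥82.6).
Opt10: dominated by Opt6 (sample rate 938≥26, power draw 30≤72, accuracy 82.6≥81.6).

Opt2, Opt3, Opt4, Opt5, Opt6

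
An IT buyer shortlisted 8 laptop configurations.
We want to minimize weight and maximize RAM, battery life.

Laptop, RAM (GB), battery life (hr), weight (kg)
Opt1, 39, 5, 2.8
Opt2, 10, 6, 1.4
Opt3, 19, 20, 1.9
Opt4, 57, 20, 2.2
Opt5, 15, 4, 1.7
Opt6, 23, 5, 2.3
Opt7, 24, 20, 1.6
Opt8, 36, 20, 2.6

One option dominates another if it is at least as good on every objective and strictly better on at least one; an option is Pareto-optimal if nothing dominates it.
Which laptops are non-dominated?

Opt1: dominated by Opt4 (RAM 57≥39, battery life 20≥5, weight 2.2≤2.8).
Opt2: not dominated (best weight).
Opt3: dominated by Opt7 (RAM 24≥19, battery life 20≥20, weight 1.6≤1.9).
Opt4: not dominated (best RAM).
Opt5: dominated by Opt7 (RAM 24≥15, battery life 20≥4, weight 1.6≤1.7).
Opt6: dominated by Opt4 (RAM 57≥23, battery life 20≥5, weight 2.2≤2.3).
Opt7: not dominated.
Opt8: dominated by Opt4 (RAM 57≥36, battery life 20≥20, weight 2.2≤2.6).

Opt2, Opt4, Opt7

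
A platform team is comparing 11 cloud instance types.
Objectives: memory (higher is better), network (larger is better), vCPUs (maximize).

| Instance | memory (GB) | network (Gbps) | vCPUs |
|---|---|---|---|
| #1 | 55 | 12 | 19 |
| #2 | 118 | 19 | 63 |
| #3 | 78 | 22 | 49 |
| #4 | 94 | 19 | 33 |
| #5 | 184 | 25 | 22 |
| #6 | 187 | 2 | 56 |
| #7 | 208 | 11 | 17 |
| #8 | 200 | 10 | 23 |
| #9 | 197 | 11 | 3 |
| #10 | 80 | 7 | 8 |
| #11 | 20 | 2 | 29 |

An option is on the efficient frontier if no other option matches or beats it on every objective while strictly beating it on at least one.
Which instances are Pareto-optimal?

#1: dominated by #2 (memory 118≥55, network 19≥12, vCPUs 63≥19).
#2: not dominated (best vCPUs).
#3: not dominated.
#4: dominated by #2 (memory 118≥94, network 19≥19, vCPUs 63≥33).
#5: not dominated (best network).
#6: not dominated.
#7: not dominated (best memory).
#8: not dominated.
#9: dominated by #7 (memory 208≥197, network 11≥11, vCPUs 17≥3).
#10: dominated by #2 (memory 118≥80, network 19≥7, vCPUs 63≥8).
#11: dominated by #2 (memory 118≥20, network 19≥2, vCPUs 63≥29).

#2, #3, #5, #6, #7, #8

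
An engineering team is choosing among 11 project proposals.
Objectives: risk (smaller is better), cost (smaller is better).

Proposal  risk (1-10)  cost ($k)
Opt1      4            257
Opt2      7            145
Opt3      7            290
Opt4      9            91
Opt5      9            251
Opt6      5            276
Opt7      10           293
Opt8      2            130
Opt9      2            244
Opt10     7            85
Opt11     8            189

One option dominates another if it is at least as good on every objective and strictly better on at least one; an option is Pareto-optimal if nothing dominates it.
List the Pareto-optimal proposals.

Opt1: dominated by Opt8 (risk 2≤4, cost 130≤257).
Opt2: dominated by Opt8 (risk 2≤7, cost 130≤145).
Opt3: dominated by Opt1 (risk 4≤7, cost 257≤290).
Opt4: dominated by Opt10 (risk 7≤9, cost 85≤91).
Opt5: dominated by Opt2 (risk 7≤9, cost 145≤251).
Opt6: dominated by Opt1 (risk 4≤5, cost 257≤276).
Opt7: dominated by Opt1 (risk 4≤10, cost 257≤293).
Opt8: not dominated.
Opt9: dominated by Opt8 (risk 2≤2, cost 130≤244).
Opt10: not dominated (best cost).
Opt11: dominated by Opt2 (risk 7≤8, cost 145≤189).

Opt8, Opt10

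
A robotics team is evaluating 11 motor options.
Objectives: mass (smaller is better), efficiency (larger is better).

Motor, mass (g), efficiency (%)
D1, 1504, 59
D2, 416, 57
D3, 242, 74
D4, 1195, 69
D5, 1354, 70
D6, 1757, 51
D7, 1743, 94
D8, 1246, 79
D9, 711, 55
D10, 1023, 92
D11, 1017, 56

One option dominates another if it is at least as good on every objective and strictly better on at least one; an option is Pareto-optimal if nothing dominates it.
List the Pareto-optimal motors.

D1: dominated by D3 (mass 242≤1504, efficiency 74≥59).
D2: dominated by D3 (mass 242≤416, efficiency 74≥57).
D3: not dominated (best mass).
D4: dominated by D3 (mass 242≤1195, efficiency 74≥69).
D5: dominated by D3 (mass 242≤1354, efficiency 74≥70).
D6: dominated by D1 (mass 1504≤1757, efficiency 59≥51).
D7: not dominated (best efficiency).
D8: dominated by D10 (mass 1023≤1246, efficiency 92≥79).
D9: dominated by D2 (mass 416≤711, efficiency 57≥55).
D10: not dominated.
D11: dominated by D2 (mass 416≤1017, efficiency 57≥56).

D3, D7, D10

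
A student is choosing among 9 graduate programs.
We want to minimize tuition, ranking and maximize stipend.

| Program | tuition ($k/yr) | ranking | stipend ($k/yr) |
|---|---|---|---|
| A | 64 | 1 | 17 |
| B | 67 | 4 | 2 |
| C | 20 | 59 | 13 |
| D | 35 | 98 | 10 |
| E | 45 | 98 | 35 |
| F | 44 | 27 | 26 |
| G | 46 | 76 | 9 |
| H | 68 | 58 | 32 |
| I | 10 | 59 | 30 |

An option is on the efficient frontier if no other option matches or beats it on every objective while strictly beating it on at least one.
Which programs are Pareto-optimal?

A, E, F, H, I

A: not dominated (best ranking).
B: dominated by A (tuition 64≤67, ranking 1≤4, stipend 17≥2).
C: dominated by I (tuition 10≤20, ranking 59≤59, stipend 30≥13).
D: dominated by C (tuition 20≤35, ranking 59≤98, stipend 13≥10).
E: not dominated (best stipend).
F: not dominated.
G: dominated by C (tuition 20≤46, ranking 59≤76, stipend 13≥9).
H: not dominated.
I: not dominated (best tuition).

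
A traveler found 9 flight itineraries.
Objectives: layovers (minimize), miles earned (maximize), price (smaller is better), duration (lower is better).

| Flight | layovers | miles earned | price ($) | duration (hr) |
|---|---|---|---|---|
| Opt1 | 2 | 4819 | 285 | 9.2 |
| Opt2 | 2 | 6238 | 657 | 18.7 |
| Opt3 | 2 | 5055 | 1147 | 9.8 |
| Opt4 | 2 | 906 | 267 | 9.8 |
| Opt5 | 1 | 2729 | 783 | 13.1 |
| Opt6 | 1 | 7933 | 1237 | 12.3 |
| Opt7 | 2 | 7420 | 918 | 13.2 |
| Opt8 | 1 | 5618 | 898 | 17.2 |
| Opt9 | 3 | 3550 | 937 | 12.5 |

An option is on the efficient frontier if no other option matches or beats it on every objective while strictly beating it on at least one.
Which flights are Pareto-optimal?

Opt1: not dominated (best duration).
Opt2: not dominated.
Opt3: not dominated.
Opt4: not dominated (best price).
Opt5: not dominated.
Opt6: not dominated (best miles earned).
Opt7: not dominated.
Opt8: not dominated.
Opt9: dominated by Opt1 (layovers 2≤3, miles earned 4819≥3550, price 285≤937, duration 9.2≤12.5).

Opt1, Opt2, Opt3, Opt4, Opt5, Opt6, Opt7, Opt8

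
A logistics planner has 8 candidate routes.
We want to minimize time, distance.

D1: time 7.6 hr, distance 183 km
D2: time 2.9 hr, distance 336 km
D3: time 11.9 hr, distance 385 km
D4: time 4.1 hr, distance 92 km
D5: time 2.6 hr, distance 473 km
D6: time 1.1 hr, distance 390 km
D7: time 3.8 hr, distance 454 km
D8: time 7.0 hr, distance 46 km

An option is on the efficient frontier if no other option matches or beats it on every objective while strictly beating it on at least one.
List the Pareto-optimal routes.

D2, D4, D6, D8

D1: dominated by D4 (time 4.1≤7.6, distance 92≤183).
D2: not dominated.
D3: dominated by D1 (time 7.6≤11.9, distance 183≤385).
D4: not dominated.
D5: dominated by D6 (time 1.1≤2.6, distance 390≤473).
D6: not dominated (best time).
D7: dominated by D2 (time 2.9≤3.8, distance 336≤454).
D8: not dominated (best distance).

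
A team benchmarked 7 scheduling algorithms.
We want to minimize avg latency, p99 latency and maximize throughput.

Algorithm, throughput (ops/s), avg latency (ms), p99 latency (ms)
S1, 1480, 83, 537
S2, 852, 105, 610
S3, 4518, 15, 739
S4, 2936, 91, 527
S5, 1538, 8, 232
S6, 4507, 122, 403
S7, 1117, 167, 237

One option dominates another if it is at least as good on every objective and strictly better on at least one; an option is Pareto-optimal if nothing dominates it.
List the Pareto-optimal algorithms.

S1: dominated by S5 (throughput 1538≥1480, avg latency 8≤83, p99 latency 232≤537).
S2: dominated by S1 (throughput 1480≥852, avg latency 83≤105, p99 latency 537≤610).
S3: not dominated (best throughput).
S4: not dominated.
S5: not dominated (best avg latency).
S6: not dominated.
S7: dominated by S5 (throughput 1538≥1117, avg latency 8≤167, p99 latency 232≤237).

S3, S4, S5, S6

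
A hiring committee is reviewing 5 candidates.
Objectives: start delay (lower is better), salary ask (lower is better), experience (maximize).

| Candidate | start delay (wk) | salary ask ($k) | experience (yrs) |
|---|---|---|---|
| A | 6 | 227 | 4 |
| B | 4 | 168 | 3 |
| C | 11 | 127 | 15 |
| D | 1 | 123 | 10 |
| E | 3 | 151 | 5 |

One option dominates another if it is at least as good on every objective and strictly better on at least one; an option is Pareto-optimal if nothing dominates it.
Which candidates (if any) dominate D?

A: worse on start delay (6 vs 1).
B: worse on start delay (4 vs 1).
C: worse on start delay (11 vs 1).
E: worse on start delay (3 vs 1).
No option dominates D.

none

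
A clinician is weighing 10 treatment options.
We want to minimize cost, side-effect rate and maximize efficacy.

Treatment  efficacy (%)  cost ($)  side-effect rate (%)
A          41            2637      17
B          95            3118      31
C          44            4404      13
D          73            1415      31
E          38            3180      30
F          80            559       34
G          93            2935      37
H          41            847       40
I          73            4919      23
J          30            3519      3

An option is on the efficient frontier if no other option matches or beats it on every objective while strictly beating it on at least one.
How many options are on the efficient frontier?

A: not dominated.
B: not dominated (best efficacy).
C: not dominated.
D: not dominated.
E: dominated by A (efficacy 41≥38, cost 2637≤3180, side-effect rate 17≤30).
F: not dominated (best cost).
G: not dominated.
H: dominated by F (efficacy 80≥41, cost 559≤847, side-effect rate 34≤40).
I: not dominated.
J: not dominated (best side-effect rate).
Pareto-optimal: A, B, C, D, F, G, I, J → 8.

8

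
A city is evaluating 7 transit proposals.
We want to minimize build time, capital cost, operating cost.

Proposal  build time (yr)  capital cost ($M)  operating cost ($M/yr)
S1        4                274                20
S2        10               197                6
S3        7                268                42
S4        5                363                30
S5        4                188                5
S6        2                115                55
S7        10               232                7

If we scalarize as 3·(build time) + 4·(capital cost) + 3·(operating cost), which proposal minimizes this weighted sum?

S1: 3·4 + 4·274 + 3·20 = 1168
S2: 3·10 + 4·197 + 3·6 = 836
S3: 3·7 + 4·268 + 3·42 = 1219
S4: 3·5 + 4·363 + 3·30 = 1557
S5: 3·4 + 4·188 + 3·5 = 779
S6: 3·2 + 4·115 + 3·55 = 631
S7: 3·10 + 4·232 + 3·7 = 979
Lowest: S6 at 631.

S6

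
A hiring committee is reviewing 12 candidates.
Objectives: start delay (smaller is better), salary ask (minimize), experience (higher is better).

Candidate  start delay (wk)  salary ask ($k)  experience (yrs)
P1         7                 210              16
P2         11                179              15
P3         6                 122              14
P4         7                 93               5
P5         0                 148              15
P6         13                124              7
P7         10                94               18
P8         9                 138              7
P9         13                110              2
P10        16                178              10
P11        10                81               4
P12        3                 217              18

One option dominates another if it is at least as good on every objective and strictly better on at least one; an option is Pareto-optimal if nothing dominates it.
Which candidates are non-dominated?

P1: not dominated.
P2: dominated by P5 (start delay 0≤11, salary ask 148≤179, experience 15≥15).
P3: not dominated.
P4: not dominated.
P5: not dominated (best start delay).
P6: dominated by P3 (start delay 6≤13, salary ask 122≤124, experience 14≥7).
P7: not dominated.
P8: dominated by P3 (start delay 6≤9, salary ask 122≤138, experience 14≥7).
P9: dominated by P4 (start delay 7≤13, salary ask 93≤110, experience 5≥2).
P10: dominated by P3 (start delay 6≤16, salary ask 122≤178, experience 14≥10).
P11: not dominated (best salary ask).
P12: not dominated.

P1, P3, P4, P5, P7, P11, P12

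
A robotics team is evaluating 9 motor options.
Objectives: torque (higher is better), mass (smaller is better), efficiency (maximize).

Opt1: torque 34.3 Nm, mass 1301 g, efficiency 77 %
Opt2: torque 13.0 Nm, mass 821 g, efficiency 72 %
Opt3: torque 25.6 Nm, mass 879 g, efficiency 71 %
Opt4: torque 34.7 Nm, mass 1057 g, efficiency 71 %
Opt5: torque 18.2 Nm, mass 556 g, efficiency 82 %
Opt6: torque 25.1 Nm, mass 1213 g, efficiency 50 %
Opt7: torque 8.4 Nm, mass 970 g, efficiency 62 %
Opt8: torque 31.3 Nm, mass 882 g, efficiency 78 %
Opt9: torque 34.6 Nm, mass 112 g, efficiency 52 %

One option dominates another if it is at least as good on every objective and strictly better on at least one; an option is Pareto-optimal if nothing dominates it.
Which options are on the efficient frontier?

Opt1, Opt3, Opt4, Opt5, Opt8, Opt9

Opt1: not dominated.
Opt2: dominated by Opt5 (torque 18.2≥13.0, mass 556≤821, efficiency 82≥72).
Opt3: not dominated.
Opt4: not dominated (best torque).
Opt5: not dominated (best efficiency).
Opt6: dominated by Opt3 (torque 25.6≥25.1, mass 879≤1213, efficiency 71≥50).
Opt7: dominated by Opt2 (torque 13.0≥8.4, mass 821≤970, efficiency 72≥62).
Opt8: not dominated.
Opt9: not dominated (best mass).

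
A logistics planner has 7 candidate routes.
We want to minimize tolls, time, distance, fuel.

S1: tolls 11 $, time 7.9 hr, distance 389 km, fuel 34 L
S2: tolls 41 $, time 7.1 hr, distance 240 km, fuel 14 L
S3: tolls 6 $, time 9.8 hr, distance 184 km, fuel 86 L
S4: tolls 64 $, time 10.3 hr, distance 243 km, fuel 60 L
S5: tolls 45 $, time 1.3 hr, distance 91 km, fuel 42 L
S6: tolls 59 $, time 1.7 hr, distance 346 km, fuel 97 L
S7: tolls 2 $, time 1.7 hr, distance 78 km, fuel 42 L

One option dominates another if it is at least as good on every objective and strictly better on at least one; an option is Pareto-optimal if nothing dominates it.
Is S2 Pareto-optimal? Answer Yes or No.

Yes

S1: worse on time (7.9 vs 7.1).
S3: worse on time (9.8 vs 7.1).
S4: worse on tolls (64 vs 41).
S5: worse on tolls (45 vs 41).
S6: worse on tolls (59 vs 41).
S7: worse on fuel (42 vs 14).
No option is at least as good as S2 on every objective and strictly better on one.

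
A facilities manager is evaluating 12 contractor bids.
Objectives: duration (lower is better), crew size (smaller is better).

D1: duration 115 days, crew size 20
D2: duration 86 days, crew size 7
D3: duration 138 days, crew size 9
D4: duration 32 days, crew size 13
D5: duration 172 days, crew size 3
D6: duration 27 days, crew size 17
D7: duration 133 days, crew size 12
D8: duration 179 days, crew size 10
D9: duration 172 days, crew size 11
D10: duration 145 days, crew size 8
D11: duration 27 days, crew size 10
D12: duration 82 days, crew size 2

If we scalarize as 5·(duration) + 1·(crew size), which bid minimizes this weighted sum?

D11

D1: 5·115 + 1·20 = 595
D2: 5·86 + 1·7 = 437
D3: 5·138 + 1·9 = 699
D4: 5·32 + 1·13 = 173
D5: 5·172 + 1·3 = 863
D6: 5·27 + 1·17 = 152
D7: 5·133 + 1·12 = 677
D8: 5·179 + 1·10 = 905
D9: 5·172 + 1·11 = 871
D10: 5·145 + 1·8 = 733
D11: 5·27 + 1·10 = 145
D12: 5·82 + 1·2 = 412
Lowest: D11 at 145.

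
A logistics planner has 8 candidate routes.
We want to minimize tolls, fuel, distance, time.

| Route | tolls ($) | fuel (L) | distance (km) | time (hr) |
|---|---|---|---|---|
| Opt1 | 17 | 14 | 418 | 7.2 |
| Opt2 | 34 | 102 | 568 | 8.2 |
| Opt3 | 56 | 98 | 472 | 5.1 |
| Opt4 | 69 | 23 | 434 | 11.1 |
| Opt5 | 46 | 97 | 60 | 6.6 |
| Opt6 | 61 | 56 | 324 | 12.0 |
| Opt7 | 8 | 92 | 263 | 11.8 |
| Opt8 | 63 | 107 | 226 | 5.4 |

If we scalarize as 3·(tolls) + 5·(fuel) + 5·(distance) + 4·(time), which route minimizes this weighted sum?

Opt5

Opt1: 3·17 + 5·14 + 5·418 + 4·7.2 = 2239.8
Opt2: 3·34 + 5·102 + 5·568 + 4·8.2 = 3484.8
Opt3: 3·56 + 5·98 + 5·472 + 4·5.1 = 3038.4
Opt4: 3·69 + 5·23 + 5·434 + 4·11.1 = 2536.4
Opt5: 3·46 + 5·97 + 5·60 + 4·6.6 = 949.4
Opt6: 3·61 + 5·56 + 5·324 + 4·12.0 = 2131.0
Opt7: 3·8 + 5·92 + 5·263 + 4·11.8 = 1846.2
Opt8: 3·63 + 5·107 + 5·226 + 4·5.4 = 1875.6
Lowest: Opt5 at 949.4.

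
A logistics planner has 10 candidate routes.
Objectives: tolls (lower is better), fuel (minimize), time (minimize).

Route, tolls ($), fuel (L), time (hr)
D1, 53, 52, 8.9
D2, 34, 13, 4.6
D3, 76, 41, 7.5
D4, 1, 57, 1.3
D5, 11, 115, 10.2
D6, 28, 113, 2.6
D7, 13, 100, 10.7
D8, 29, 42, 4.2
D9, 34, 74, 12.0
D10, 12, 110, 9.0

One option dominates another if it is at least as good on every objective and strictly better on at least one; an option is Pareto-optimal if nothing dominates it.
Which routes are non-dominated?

D1: dominated by D2 (tolls 34≤53, fuel 13≤52, time 4.6≤8.9).
D2: not dominated (best fuel).
D3: dominated by D2 (tolls 34≤76, fuel 13≤41, time 4.6≤7.5).
D4: not dominated (best tolls).
D5: dominated by D4 (tolls 1≤11, fuel 57≤115, time 1.3≤10.2).
D6: dominated by D4 (tolls 1≤28, fuel 57≤113, time 1.3≤2.6).
D7: dominated by D4 (tolls 1≤13, fuel 57≤100, time 1.3≤10.7).
D8: not dominated.
D9: dominated by D2 (tolls 34≤34, fuel 13≤74, time 4.6≤12.0).
D10: dominated by D4 (tolls 1≤12, fuel 57≤110, time 1.3≤9.0).

D2, D4, D8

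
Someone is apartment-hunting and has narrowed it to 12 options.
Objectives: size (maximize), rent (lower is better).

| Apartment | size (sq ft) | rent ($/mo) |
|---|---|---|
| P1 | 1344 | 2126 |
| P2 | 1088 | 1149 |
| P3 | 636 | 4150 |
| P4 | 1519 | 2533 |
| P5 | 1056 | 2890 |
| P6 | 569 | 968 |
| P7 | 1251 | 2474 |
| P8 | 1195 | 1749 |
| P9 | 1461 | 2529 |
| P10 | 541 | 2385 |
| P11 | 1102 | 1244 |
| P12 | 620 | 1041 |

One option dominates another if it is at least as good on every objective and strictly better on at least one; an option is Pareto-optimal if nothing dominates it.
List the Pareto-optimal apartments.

P1, P2, P4, P6, P8, P9, P11, P12

P1: not dominated.
P2: not dominated.
P3: dominated by P1 (size 1344≥636, rent 2126≤4150).
P4: not dominated (best size).
P5: dominated by P1 (size 1344≥1056, rent 2126≤2890).
P6: not dominated (best rent).
P7: dominated by P1 (size 1344≥1251, rent 2126≤2474).
P8: not dominated.
P9: not dominated.
P10: dominated by P1 (size 1344≥541, rent 2126≤2385).
P11: not dominated.
P12: not dominated.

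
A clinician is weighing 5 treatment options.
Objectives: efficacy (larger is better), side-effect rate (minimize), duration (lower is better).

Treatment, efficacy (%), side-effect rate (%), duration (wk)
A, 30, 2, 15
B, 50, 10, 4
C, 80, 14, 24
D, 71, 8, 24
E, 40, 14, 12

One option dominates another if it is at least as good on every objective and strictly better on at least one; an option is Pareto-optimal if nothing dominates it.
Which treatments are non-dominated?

A: not dominated (best side-effect rate).
B: not dominated (best duration).
C: not dominated (best efficacy).
D: not dominated.
E: dominated by B (efficacy 50≥40, side-effect rate 10≤14, duration 4≤12).

A, B, C, D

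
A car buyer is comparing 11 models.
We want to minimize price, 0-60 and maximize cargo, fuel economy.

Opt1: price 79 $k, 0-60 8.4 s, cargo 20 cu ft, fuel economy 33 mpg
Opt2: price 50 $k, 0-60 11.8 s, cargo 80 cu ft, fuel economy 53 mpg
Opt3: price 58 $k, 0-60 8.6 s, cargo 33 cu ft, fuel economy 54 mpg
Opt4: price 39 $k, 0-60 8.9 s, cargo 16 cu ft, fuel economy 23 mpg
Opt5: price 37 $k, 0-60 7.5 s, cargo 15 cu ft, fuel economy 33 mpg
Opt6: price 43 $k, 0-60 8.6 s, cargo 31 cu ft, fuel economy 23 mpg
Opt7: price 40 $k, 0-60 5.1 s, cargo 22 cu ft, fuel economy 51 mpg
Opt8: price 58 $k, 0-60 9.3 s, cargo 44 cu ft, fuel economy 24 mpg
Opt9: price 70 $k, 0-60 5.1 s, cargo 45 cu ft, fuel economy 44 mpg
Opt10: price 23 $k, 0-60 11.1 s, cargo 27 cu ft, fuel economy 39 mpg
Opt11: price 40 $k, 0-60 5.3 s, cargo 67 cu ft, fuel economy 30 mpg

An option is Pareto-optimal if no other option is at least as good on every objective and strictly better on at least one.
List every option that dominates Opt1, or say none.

Opt7: price 40≤79, 0-60 5.1≤8.4, cargo 22≥20, fuel economy 51≥33 — dominates Opt1.
Opt9: price 70≤79, 0-60 5.1≤8.4, cargo 45≥20, fuel economy 44≥33 — dominates Opt1.
Others (Opt2, Opt3, Opt4, Opt5, Opt6, Opt8, Opt10, Opt11) are each worse than Opt1 on at least one objective.

Opt7, Opt9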